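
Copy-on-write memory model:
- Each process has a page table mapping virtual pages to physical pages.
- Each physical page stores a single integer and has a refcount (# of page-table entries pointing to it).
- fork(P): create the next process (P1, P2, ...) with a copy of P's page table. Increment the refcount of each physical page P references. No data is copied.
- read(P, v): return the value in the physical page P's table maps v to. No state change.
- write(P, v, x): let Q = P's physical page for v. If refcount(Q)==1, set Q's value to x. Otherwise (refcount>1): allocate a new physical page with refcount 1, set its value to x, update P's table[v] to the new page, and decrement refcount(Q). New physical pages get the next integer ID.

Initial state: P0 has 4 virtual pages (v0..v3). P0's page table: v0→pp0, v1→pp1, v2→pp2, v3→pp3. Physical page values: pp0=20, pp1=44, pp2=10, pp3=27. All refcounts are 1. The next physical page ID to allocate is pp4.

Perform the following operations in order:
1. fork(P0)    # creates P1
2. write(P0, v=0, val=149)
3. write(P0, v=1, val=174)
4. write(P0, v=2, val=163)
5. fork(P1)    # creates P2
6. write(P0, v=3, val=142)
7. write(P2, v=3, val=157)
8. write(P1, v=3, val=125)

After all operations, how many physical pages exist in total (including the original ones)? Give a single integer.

Answer: 9

Derivation:
Op 1: fork(P0) -> P1. 4 ppages; refcounts: pp0:2 pp1:2 pp2:2 pp3:2
Op 2: write(P0, v0, 149). refcount(pp0)=2>1 -> COPY to pp4. 5 ppages; refcounts: pp0:1 pp1:2 pp2:2 pp3:2 pp4:1
Op 3: write(P0, v1, 174). refcount(pp1)=2>1 -> COPY to pp5. 6 ppages; refcounts: pp0:1 pp1:1 pp2:2 pp3:2 pp4:1 pp5:1
Op 4: write(P0, v2, 163). refcount(pp2)=2>1 -> COPY to pp6. 7 ppages; refcounts: pp0:1 pp1:1 pp2:1 pp3:2 pp4:1 pp5:1 pp6:1
Op 5: fork(P1) -> P2. 7 ppages; refcounts: pp0:2 pp1:2 pp2:2 pp3:3 pp4:1 pp5:1 pp6:1
Op 6: write(P0, v3, 142). refcount(pp3)=3>1 -> COPY to pp7. 8 ppages; refcounts: pp0:2 pp1:2 pp2:2 pp3:2 pp4:1 pp5:1 pp6:1 pp7:1
Op 7: write(P2, v3, 157). refcount(pp3)=2>1 -> COPY to pp8. 9 ppages; refcounts: pp0:2 pp1:2 pp2:2 pp3:1 pp4:1 pp5:1 pp6:1 pp7:1 pp8:1
Op 8: write(P1, v3, 125). refcount(pp3)=1 -> write in place. 9 ppages; refcounts: pp0:2 pp1:2 pp2:2 pp3:1 pp4:1 pp5:1 pp6:1 pp7:1 pp8:1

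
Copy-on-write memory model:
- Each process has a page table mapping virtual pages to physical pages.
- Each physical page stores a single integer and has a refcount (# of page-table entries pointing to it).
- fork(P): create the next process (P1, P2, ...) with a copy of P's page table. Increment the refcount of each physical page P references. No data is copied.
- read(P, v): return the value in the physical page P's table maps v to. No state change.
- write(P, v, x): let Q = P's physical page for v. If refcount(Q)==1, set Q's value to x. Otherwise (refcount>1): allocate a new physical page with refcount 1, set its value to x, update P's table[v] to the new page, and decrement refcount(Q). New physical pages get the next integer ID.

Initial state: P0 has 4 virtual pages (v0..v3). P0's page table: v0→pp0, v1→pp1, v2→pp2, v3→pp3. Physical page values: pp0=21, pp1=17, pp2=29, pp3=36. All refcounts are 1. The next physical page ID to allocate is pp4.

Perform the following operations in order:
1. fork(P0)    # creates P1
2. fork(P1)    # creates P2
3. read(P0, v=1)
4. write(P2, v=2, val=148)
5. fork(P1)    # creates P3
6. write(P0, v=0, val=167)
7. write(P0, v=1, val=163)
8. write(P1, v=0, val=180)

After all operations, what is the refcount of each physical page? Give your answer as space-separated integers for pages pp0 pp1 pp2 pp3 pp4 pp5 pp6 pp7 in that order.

Answer: 2 3 3 4 1 1 1 1

Derivation:
Op 1: fork(P0) -> P1. 4 ppages; refcounts: pp0:2 pp1:2 pp2:2 pp3:2
Op 2: fork(P1) -> P2. 4 ppages; refcounts: pp0:3 pp1:3 pp2:3 pp3:3
Op 3: read(P0, v1) -> 17. No state change.
Op 4: write(P2, v2, 148). refcount(pp2)=3>1 -> COPY to pp4. 5 ppages; refcounts: pp0:3 pp1:3 pp2:2 pp3:3 pp4:1
Op 5: fork(P1) -> P3. 5 ppages; refcounts: pp0:4 pp1:4 pp2:3 pp3:4 pp4:1
Op 6: write(P0, v0, 167). refcount(pp0)=4>1 -> COPY to pp5. 6 ppages; refcounts: pp0:3 pp1:4 pp2:3 pp3:4 pp4:1 pp5:1
Op 7: write(P0, v1, 163). refcount(pp1)=4>1 -> COPY to pp6. 7 ppages; refcounts: pp0:3 pp1:3 pp2:3 pp3:4 pp4:1 pp5:1 pp6:1
Op 8: write(P1, v0, 180). refcount(pp0)=3>1 -> COPY to pp7. 8 ppages; refcounts: pp0:2 pp1:3 pp2:3 pp3:4 pp4:1 pp5:1 pp6:1 pp7:1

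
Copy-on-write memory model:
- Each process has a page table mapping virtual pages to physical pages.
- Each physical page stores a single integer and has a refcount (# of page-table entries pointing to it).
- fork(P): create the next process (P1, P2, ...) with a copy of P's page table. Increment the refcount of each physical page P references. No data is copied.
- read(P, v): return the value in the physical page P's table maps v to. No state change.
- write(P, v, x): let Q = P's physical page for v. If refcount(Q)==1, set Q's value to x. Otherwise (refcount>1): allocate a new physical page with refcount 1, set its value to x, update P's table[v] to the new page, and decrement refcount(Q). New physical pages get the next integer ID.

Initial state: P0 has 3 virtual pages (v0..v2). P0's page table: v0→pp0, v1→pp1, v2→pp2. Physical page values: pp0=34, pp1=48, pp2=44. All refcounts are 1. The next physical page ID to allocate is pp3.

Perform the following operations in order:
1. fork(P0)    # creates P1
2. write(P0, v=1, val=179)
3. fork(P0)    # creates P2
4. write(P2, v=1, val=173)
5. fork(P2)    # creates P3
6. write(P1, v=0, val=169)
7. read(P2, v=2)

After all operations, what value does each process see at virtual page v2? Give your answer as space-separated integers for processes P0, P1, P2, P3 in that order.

Answer: 44 44 44 44

Derivation:
Op 1: fork(P0) -> P1. 3 ppages; refcounts: pp0:2 pp1:2 pp2:2
Op 2: write(P0, v1, 179). refcount(pp1)=2>1 -> COPY to pp3. 4 ppages; refcounts: pp0:2 pp1:1 pp2:2 pp3:1
Op 3: fork(P0) -> P2. 4 ppages; refcounts: pp0:3 pp1:1 pp2:3 pp3:2
Op 4: write(P2, v1, 173). refcount(pp3)=2>1 -> COPY to pp4. 5 ppages; refcounts: pp0:3 pp1:1 pp2:3 pp3:1 pp4:1
Op 5: fork(P2) -> P3. 5 ppages; refcounts: pp0:4 pp1:1 pp2:4 pp3:1 pp4:2
Op 6: write(P1, v0, 169). refcount(pp0)=4>1 -> COPY to pp5. 6 ppages; refcounts: pp0:3 pp1:1 pp2:4 pp3:1 pp4:2 pp5:1
Op 7: read(P2, v2) -> 44. No state change.
P0: v2 -> pp2 = 44
P1: v2 -> pp2 = 44
P2: v2 -> pp2 = 44
P3: v2 -> pp2 = 44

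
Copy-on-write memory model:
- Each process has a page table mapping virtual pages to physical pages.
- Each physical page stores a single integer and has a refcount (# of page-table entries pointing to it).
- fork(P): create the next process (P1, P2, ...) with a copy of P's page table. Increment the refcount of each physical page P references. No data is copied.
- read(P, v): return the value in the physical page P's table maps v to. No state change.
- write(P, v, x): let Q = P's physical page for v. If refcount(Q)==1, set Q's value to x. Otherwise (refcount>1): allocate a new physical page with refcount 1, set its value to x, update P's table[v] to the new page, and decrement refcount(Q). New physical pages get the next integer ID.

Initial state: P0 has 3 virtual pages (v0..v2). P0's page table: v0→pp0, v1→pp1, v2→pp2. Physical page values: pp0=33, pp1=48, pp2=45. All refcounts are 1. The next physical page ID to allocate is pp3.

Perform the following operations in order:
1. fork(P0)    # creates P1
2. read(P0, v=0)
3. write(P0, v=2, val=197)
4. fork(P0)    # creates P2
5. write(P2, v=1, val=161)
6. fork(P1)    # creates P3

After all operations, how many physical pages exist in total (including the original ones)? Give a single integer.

Op 1: fork(P0) -> P1. 3 ppages; refcounts: pp0:2 pp1:2 pp2:2
Op 2: read(P0, v0) -> 33. No state change.
Op 3: write(P0, v2, 197). refcount(pp2)=2>1 -> COPY to pp3. 4 ppages; refcounts: pp0:2 pp1:2 pp2:1 pp3:1
Op 4: fork(P0) -> P2. 4 ppages; refcounts: pp0:3 pp1:3 pp2:1 pp3:2
Op 5: write(P2, v1, 161). refcount(pp1)=3>1 -> COPY to pp4. 5 ppages; refcounts: pp0:3 pp1:2 pp2:1 pp3:2 pp4:1
Op 6: fork(P1) -> P3. 5 ppages; refcounts: pp0:4 pp1:3 pp2:2 pp3:2 pp4:1

Answer: 5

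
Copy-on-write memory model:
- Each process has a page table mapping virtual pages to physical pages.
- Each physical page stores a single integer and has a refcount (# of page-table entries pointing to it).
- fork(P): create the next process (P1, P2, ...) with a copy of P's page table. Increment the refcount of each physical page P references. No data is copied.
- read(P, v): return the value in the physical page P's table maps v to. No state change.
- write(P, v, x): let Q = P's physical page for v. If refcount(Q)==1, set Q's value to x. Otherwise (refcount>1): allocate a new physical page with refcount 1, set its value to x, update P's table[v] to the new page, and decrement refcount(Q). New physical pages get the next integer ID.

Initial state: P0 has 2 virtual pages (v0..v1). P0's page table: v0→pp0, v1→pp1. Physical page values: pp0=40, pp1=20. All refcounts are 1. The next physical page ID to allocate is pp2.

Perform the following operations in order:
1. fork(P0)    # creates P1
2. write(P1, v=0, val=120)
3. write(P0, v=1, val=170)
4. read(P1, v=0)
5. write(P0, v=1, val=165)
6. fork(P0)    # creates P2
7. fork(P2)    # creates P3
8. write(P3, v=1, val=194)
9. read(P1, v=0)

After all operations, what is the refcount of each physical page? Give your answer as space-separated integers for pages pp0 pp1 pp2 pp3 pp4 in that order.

Answer: 3 1 1 2 1

Derivation:
Op 1: fork(P0) -> P1. 2 ppages; refcounts: pp0:2 pp1:2
Op 2: write(P1, v0, 120). refcount(pp0)=2>1 -> COPY to pp2. 3 ppages; refcounts: pp0:1 pp1:2 pp2:1
Op 3: write(P0, v1, 170). refcount(pp1)=2>1 -> COPY to pp3. 4 ppages; refcounts: pp0:1 pp1:1 pp2:1 pp3:1
Op 4: read(P1, v0) -> 120. No state change.
Op 5: write(P0, v1, 165). refcount(pp3)=1 -> write in place. 4 ppages; refcounts: pp0:1 pp1:1 pp2:1 pp3:1
Op 6: fork(P0) -> P2. 4 ppages; refcounts: pp0:2 pp1:1 pp2:1 pp3:2
Op 7: fork(P2) -> P3. 4 ppages; refcounts: pp0:3 pp1:1 pp2:1 pp3:3
Op 8: write(P3, v1, 194). refcount(pp3)=3>1 -> COPY to pp4. 5 ppages; refcounts: pp0:3 pp1:1 pp2:1 pp3:2 pp4:1
Op 9: read(P1, v0) -> 120. No state change.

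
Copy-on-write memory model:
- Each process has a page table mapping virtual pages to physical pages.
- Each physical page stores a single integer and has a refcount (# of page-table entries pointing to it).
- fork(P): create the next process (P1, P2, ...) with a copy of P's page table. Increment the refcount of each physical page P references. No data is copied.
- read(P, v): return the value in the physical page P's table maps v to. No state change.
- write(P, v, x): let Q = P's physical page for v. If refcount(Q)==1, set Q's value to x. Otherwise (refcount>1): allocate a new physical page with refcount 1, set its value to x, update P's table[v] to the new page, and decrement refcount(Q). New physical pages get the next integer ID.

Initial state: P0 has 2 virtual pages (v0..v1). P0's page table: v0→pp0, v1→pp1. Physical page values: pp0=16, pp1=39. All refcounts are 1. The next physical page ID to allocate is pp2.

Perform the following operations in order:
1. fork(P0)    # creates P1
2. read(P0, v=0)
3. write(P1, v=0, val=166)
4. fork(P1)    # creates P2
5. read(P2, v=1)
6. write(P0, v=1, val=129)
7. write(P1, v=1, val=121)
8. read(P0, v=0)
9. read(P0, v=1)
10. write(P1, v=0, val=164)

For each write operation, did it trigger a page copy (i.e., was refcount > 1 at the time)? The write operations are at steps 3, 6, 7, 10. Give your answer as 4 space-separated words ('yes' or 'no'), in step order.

Op 1: fork(P0) -> P1. 2 ppages; refcounts: pp0:2 pp1:2
Op 2: read(P0, v0) -> 16. No state change.
Op 3: write(P1, v0, 166). refcount(pp0)=2>1 -> COPY to pp2. 3 ppages; refcounts: pp0:1 pp1:2 pp2:1
Op 4: fork(P1) -> P2. 3 ppages; refcounts: pp0:1 pp1:3 pp2:2
Op 5: read(P2, v1) -> 39. No state change.
Op 6: write(P0, v1, 129). refcount(pp1)=3>1 -> COPY to pp3. 4 ppages; refcounts: pp0:1 pp1:2 pp2:2 pp3:1
Op 7: write(P1, v1, 121). refcount(pp1)=2>1 -> COPY to pp4. 5 ppages; refcounts: pp0:1 pp1:1 pp2:2 pp3:1 pp4:1
Op 8: read(P0, v0) -> 16. No state change.
Op 9: read(P0, v1) -> 129. No state change.
Op 10: write(P1, v0, 164). refcount(pp2)=2>1 -> COPY to pp5. 6 ppages; refcounts: pp0:1 pp1:1 pp2:1 pp3:1 pp4:1 pp5:1

yes yes yes yes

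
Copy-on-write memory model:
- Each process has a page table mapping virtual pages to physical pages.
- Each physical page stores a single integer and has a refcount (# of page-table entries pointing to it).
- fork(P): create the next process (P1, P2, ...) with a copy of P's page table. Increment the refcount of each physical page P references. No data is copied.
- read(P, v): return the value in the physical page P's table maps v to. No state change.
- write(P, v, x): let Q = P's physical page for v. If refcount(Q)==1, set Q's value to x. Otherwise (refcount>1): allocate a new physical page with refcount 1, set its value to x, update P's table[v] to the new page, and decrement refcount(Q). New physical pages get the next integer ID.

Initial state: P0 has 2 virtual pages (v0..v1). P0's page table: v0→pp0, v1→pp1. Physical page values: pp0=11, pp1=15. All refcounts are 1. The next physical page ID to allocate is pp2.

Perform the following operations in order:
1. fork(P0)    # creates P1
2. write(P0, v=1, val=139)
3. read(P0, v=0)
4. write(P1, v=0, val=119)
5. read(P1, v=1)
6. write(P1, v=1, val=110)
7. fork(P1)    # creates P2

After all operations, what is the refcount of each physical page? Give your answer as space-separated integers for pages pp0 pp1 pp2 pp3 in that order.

Op 1: fork(P0) -> P1. 2 ppages; refcounts: pp0:2 pp1:2
Op 2: write(P0, v1, 139). refcount(pp1)=2>1 -> COPY to pp2. 3 ppages; refcounts: pp0:2 pp1:1 pp2:1
Op 3: read(P0, v0) -> 11. No state change.
Op 4: write(P1, v0, 119). refcount(pp0)=2>1 -> COPY to pp3. 4 ppages; refcounts: pp0:1 pp1:1 pp2:1 pp3:1
Op 5: read(P1, v1) -> 15. No state change.
Op 6: write(P1, v1, 110). refcount(pp1)=1 -> write in place. 4 ppages; refcounts: pp0:1 pp1:1 pp2:1 pp3:1
Op 7: fork(P1) -> P2. 4 ppages; refcounts: pp0:1 pp1:2 pp2:1 pp3:2

Answer: 1 2 1 2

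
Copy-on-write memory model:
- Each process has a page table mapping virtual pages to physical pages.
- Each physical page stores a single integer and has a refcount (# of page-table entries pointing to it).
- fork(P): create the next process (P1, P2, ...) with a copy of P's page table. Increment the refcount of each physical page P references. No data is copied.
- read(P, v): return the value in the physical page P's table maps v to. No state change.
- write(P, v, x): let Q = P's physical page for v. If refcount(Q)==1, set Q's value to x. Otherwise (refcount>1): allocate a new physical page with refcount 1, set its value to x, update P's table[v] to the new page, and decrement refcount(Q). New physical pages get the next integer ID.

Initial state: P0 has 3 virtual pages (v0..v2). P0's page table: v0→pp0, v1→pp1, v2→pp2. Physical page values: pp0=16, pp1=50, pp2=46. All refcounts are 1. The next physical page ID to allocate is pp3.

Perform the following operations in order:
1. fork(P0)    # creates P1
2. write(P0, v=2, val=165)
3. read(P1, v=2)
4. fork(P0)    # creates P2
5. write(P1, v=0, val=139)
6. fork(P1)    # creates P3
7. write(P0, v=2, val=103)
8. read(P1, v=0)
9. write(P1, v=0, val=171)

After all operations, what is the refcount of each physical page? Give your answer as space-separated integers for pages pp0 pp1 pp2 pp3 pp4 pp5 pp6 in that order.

Op 1: fork(P0) -> P1. 3 ppages; refcounts: pp0:2 pp1:2 pp2:2
Op 2: write(P0, v2, 165). refcount(pp2)=2>1 -> COPY to pp3. 4 ppages; refcounts: pp0:2 pp1:2 pp2:1 pp3:1
Op 3: read(P1, v2) -> 46. No state change.
Op 4: fork(P0) -> P2. 4 ppages; refcounts: pp0:3 pp1:3 pp2:1 pp3:2
Op 5: write(P1, v0, 139). refcount(pp0)=3>1 -> COPY to pp4. 5 ppages; refcounts: pp0:2 pp1:3 pp2:1 pp3:2 pp4:1
Op 6: fork(P1) -> P3. 5 ppages; refcounts: pp0:2 pp1:4 pp2:2 pp3:2 pp4:2
Op 7: write(P0, v2, 103). refcount(pp3)=2>1 -> COPY to pp5. 6 ppages; refcounts: pp0:2 pp1:4 pp2:2 pp3:1 pp4:2 pp5:1
Op 8: read(P1, v0) -> 139. No state change.
Op 9: write(P1, v0, 171). refcount(pp4)=2>1 -> COPY to pp6. 7 ppages; refcounts: pp0:2 pp1:4 pp2:2 pp3:1 pp4:1 pp5:1 pp6:1

Answer: 2 4 2 1 1 1 1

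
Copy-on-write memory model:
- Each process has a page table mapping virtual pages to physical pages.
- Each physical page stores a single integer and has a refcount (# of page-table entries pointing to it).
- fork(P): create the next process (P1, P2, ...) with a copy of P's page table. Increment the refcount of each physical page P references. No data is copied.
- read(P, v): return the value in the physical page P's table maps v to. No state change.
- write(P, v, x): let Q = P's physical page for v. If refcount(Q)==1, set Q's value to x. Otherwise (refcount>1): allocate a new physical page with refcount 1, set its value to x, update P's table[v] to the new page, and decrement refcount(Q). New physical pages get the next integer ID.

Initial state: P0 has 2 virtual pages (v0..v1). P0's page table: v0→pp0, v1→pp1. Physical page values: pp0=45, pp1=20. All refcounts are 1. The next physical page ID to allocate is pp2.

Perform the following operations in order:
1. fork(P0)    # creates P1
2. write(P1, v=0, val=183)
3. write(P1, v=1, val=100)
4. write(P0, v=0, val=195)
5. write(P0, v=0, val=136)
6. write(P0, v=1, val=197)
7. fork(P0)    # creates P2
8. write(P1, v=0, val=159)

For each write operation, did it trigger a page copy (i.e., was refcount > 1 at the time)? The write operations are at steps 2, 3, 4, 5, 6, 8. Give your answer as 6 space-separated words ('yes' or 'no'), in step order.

Op 1: fork(P0) -> P1. 2 ppages; refcounts: pp0:2 pp1:2
Op 2: write(P1, v0, 183). refcount(pp0)=2>1 -> COPY to pp2. 3 ppages; refcounts: pp0:1 pp1:2 pp2:1
Op 3: write(P1, v1, 100). refcount(pp1)=2>1 -> COPY to pp3. 4 ppages; refcounts: pp0:1 pp1:1 pp2:1 pp3:1
Op 4: write(P0, v0, 195). refcount(pp0)=1 -> write in place. 4 ppages; refcounts: pp0:1 pp1:1 pp2:1 pp3:1
Op 5: write(P0, v0, 136). refcount(pp0)=1 -> write in place. 4 ppages; refcounts: pp0:1 pp1:1 pp2:1 pp3:1
Op 6: write(P0, v1, 197). refcount(pp1)=1 -> write in place. 4 ppages; refcounts: pp0:1 pp1:1 pp2:1 pp3:1
Op 7: fork(P0) -> P2. 4 ppages; refcounts: pp0:2 pp1:2 pp2:1 pp3:1
Op 8: write(P1, v0, 159). refcount(pp2)=1 -> write in place. 4 ppages; refcounts: pp0:2 pp1:2 pp2:1 pp3:1

yes yes no no no no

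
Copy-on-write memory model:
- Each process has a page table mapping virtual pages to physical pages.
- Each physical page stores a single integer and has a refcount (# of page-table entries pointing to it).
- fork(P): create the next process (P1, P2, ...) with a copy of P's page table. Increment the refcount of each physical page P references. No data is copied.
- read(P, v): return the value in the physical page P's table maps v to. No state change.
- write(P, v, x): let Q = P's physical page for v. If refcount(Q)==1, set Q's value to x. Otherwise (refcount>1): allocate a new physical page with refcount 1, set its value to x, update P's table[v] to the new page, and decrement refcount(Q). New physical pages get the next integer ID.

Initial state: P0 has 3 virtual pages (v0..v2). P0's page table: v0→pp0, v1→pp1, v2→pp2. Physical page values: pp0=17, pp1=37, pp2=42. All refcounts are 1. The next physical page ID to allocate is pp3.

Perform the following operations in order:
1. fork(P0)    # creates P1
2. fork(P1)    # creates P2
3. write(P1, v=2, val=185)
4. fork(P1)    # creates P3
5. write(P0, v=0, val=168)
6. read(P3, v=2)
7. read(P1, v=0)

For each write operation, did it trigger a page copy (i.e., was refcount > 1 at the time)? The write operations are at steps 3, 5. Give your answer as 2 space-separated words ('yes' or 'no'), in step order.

Op 1: fork(P0) -> P1. 3 ppages; refcounts: pp0:2 pp1:2 pp2:2
Op 2: fork(P1) -> P2. 3 ppages; refcounts: pp0:3 pp1:3 pp2:3
Op 3: write(P1, v2, 185). refcount(pp2)=3>1 -> COPY to pp3. 4 ppages; refcounts: pp0:3 pp1:3 pp2:2 pp3:1
Op 4: fork(P1) -> P3. 4 ppages; refcounts: pp0:4 pp1:4 pp2:2 pp3:2
Op 5: write(P0, v0, 168). refcount(pp0)=4>1 -> COPY to pp4. 5 ppages; refcounts: pp0:3 pp1:4 pp2:2 pp3:2 pp4:1
Op 6: read(P3, v2) -> 185. No state change.
Op 7: read(P1, v0) -> 17. No state change.

yes yes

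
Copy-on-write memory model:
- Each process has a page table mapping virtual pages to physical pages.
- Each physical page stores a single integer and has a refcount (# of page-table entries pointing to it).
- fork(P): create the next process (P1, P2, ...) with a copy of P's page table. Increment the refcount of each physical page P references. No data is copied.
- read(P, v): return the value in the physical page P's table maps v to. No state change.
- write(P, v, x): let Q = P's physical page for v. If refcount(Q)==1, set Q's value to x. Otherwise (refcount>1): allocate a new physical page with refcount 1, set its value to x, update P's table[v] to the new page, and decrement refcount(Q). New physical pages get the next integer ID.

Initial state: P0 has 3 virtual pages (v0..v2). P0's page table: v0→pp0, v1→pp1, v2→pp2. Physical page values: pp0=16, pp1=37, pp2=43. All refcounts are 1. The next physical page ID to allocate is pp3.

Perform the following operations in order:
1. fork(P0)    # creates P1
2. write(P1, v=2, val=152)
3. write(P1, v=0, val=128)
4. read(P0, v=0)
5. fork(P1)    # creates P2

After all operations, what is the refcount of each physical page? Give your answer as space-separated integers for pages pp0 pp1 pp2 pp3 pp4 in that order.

Answer: 1 3 1 2 2

Derivation:
Op 1: fork(P0) -> P1. 3 ppages; refcounts: pp0:2 pp1:2 pp2:2
Op 2: write(P1, v2, 152). refcount(pp2)=2>1 -> COPY to pp3. 4 ppages; refcounts: pp0:2 pp1:2 pp2:1 pp3:1
Op 3: write(P1, v0, 128). refcount(pp0)=2>1 -> COPY to pp4. 5 ppages; refcounts: pp0:1 pp1:2 pp2:1 pp3:1 pp4:1
Op 4: read(P0, v0) -> 16. No state change.
Op 5: fork(P1) -> P2. 5 ppages; refcounts: pp0:1 pp1:3 pp2:1 pp3:2 pp4:2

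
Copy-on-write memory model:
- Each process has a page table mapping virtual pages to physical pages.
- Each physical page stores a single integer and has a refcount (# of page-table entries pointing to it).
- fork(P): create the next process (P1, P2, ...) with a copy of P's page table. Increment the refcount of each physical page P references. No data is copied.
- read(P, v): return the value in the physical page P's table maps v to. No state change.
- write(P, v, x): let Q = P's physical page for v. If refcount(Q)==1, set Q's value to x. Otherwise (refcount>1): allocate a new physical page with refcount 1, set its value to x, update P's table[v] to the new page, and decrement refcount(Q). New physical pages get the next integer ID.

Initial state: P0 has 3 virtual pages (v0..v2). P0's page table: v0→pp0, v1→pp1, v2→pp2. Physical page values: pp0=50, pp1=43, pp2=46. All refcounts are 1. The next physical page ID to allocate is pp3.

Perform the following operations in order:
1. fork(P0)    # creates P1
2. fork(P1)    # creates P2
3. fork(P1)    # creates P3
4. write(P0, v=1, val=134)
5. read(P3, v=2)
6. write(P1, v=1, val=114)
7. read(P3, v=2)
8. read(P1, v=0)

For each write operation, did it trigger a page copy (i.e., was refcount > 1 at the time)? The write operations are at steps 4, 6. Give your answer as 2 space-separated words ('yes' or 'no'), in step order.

Op 1: fork(P0) -> P1. 3 ppages; refcounts: pp0:2 pp1:2 pp2:2
Op 2: fork(P1) -> P2. 3 ppages; refcounts: pp0:3 pp1:3 pp2:3
Op 3: fork(P1) -> P3. 3 ppages; refcounts: pp0:4 pp1:4 pp2:4
Op 4: write(P0, v1, 134). refcount(pp1)=4>1 -> COPY to pp3. 4 ppages; refcounts: pp0:4 pp1:3 pp2:4 pp3:1
Op 5: read(P3, v2) -> 46. No state change.
Op 6: write(P1, v1, 114). refcount(pp1)=3>1 -> COPY to pp4. 5 ppages; refcounts: pp0:4 pp1:2 pp2:4 pp3:1 pp4:1
Op 7: read(P3, v2) -> 46. No state change.
Op 8: read(P1, v0) -> 50. No state change.

yes yes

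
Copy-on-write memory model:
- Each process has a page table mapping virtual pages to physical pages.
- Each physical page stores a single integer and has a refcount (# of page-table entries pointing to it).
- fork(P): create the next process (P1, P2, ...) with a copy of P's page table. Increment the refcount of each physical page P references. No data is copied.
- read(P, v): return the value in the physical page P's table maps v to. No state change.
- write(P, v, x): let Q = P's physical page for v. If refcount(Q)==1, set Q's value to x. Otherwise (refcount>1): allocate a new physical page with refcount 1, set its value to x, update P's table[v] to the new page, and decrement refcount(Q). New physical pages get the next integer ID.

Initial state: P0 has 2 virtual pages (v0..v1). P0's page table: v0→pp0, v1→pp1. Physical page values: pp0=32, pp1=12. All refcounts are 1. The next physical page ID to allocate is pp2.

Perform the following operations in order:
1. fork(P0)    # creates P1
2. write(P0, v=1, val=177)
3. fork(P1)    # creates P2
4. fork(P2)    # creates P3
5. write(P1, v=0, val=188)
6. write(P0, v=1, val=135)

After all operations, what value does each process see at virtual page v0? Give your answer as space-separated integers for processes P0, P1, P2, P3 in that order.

Answer: 32 188 32 32

Derivation:
Op 1: fork(P0) -> P1. 2 ppages; refcounts: pp0:2 pp1:2
Op 2: write(P0, v1, 177). refcount(pp1)=2>1 -> COPY to pp2. 3 ppages; refcounts: pp0:2 pp1:1 pp2:1
Op 3: fork(P1) -> P2. 3 ppages; refcounts: pp0:3 pp1:2 pp2:1
Op 4: fork(P2) -> P3. 3 ppages; refcounts: pp0:4 pp1:3 pp2:1
Op 5: write(P1, v0, 188). refcount(pp0)=4>1 -> COPY to pp3. 4 ppages; refcounts: pp0:3 pp1:3 pp2:1 pp3:1
Op 6: write(P0, v1, 135). refcount(pp2)=1 -> write in place. 4 ppages; refcounts: pp0:3 pp1:3 pp2:1 pp3:1
P0: v0 -> pp0 = 32
P1: v0 -> pp3 = 188
P2: v0 -> pp0 = 32
P3: v0 -> pp0 = 32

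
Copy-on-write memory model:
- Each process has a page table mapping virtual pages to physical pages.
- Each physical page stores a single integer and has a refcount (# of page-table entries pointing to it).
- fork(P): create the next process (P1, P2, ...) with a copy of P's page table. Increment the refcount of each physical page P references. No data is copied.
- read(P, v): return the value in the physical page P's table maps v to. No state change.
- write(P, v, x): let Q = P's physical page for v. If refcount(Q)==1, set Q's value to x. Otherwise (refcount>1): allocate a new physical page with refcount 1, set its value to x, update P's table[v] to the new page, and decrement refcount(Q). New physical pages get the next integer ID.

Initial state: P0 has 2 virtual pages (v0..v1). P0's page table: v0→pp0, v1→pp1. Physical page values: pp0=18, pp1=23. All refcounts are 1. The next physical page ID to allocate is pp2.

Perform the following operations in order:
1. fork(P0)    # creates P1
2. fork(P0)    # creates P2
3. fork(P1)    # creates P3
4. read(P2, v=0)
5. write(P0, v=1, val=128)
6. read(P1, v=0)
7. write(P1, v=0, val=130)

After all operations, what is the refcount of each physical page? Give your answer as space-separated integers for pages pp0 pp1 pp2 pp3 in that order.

Op 1: fork(P0) -> P1. 2 ppages; refcounts: pp0:2 pp1:2
Op 2: fork(P0) -> P2. 2 ppages; refcounts: pp0:3 pp1:3
Op 3: fork(P1) -> P3. 2 ppages; refcounts: pp0:4 pp1:4
Op 4: read(P2, v0) -> 18. No state change.
Op 5: write(P0, v1, 128). refcount(pp1)=4>1 -> COPY to pp2. 3 ppages; refcounts: pp0:4 pp1:3 pp2:1
Op 6: read(P1, v0) -> 18. No state change.
Op 7: write(P1, v0, 130). refcount(pp0)=4>1 -> COPY to pp3. 4 ppages; refcounts: pp0:3 pp1:3 pp2:1 pp3:1

Answer: 3 3 1 1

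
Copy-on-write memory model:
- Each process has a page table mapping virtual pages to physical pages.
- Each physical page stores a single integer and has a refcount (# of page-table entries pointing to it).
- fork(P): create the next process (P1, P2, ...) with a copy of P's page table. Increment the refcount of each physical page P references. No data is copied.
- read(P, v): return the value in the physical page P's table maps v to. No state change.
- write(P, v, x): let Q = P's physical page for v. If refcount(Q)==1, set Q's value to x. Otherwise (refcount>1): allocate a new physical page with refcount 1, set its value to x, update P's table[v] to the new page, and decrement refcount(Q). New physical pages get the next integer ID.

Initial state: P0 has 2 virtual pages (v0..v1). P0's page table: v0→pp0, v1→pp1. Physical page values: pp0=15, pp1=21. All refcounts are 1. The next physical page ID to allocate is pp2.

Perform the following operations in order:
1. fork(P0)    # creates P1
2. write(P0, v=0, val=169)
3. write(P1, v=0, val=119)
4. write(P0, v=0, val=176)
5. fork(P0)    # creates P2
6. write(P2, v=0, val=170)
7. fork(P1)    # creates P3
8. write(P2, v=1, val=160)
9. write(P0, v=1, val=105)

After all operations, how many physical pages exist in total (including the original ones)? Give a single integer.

Op 1: fork(P0) -> P1. 2 ppages; refcounts: pp0:2 pp1:2
Op 2: write(P0, v0, 169). refcount(pp0)=2>1 -> COPY to pp2. 3 ppages; refcounts: pp0:1 pp1:2 pp2:1
Op 3: write(P1, v0, 119). refcount(pp0)=1 -> write in place. 3 ppages; refcounts: pp0:1 pp1:2 pp2:1
Op 4: write(P0, v0, 176). refcount(pp2)=1 -> write in place. 3 ppages; refcounts: pp0:1 pp1:2 pp2:1
Op 5: fork(P0) -> P2. 3 ppages; refcounts: pp0:1 pp1:3 pp2:2
Op 6: write(P2, v0, 170). refcount(pp2)=2>1 -> COPY to pp3. 4 ppages; refcounts: pp0:1 pp1:3 pp2:1 pp3:1
Op 7: fork(P1) -> P3. 4 ppages; refcounts: pp0:2 pp1:4 pp2:1 pp3:1
Op 8: write(P2, v1, 160). refcount(pp1)=4>1 -> COPY to pp4. 5 ppages; refcounts: pp0:2 pp1:3 pp2:1 pp3:1 pp4:1
Op 9: write(P0, v1, 105). refcount(pp1)=3>1 -> COPY to pp5. 6 ppages; refcounts: pp0:2 pp1:2 pp2:1 pp3:1 pp4:1 pp5:1

Answer: 6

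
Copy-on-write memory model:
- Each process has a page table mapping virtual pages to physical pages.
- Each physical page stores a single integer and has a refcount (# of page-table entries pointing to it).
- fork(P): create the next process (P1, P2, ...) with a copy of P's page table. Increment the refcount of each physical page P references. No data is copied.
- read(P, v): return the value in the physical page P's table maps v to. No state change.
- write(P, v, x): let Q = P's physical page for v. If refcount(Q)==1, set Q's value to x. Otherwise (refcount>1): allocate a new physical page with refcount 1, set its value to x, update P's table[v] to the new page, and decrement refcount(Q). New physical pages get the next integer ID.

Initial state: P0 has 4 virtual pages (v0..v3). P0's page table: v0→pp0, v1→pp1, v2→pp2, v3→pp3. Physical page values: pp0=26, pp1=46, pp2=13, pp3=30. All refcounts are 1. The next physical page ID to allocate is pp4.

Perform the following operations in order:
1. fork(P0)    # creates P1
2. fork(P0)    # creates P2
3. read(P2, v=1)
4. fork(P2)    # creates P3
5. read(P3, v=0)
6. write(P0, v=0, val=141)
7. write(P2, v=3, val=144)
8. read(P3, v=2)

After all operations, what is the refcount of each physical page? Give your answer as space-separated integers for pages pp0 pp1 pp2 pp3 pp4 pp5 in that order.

Answer: 3 4 4 3 1 1

Derivation:
Op 1: fork(P0) -> P1. 4 ppages; refcounts: pp0:2 pp1:2 pp2:2 pp3:2
Op 2: fork(P0) -> P2. 4 ppages; refcounts: pp0:3 pp1:3 pp2:3 pp3:3
Op 3: read(P2, v1) -> 46. No state change.
Op 4: fork(P2) -> P3. 4 ppages; refcounts: pp0:4 pp1:4 pp2:4 pp3:4
Op 5: read(P3, v0) -> 26. No state change.
Op 6: write(P0, v0, 141). refcount(pp0)=4>1 -> COPY to pp4. 5 ppages; refcounts: pp0:3 pp1:4 pp2:4 pp3:4 pp4:1
Op 7: write(P2, v3, 144). refcount(pp3)=4>1 -> COPY to pp5. 6 ppages; refcounts: pp0:3 pp1:4 pp2:4 pp3:3 pp4:1 pp5:1
Op 8: read(P3, v2) -> 13. No state change.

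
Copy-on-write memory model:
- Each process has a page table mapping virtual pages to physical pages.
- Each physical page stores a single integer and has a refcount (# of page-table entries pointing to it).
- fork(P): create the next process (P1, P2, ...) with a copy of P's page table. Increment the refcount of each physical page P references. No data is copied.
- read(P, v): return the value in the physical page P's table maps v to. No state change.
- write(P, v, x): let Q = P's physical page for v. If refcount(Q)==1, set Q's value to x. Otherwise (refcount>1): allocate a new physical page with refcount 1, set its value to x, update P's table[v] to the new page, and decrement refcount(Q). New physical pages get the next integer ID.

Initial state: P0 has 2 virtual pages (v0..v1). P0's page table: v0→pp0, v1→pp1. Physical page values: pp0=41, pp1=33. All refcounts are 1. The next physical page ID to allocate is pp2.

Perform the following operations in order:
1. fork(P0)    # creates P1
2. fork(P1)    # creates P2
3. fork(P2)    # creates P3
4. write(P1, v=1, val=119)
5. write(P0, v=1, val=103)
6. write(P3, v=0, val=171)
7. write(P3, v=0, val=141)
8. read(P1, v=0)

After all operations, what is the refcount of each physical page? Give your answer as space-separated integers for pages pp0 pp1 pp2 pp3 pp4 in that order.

Op 1: fork(P0) -> P1. 2 ppages; refcounts: pp0:2 pp1:2
Op 2: fork(P1) -> P2. 2 ppages; refcounts: pp0:3 pp1:3
Op 3: fork(P2) -> P3. 2 ppages; refcounts: pp0:4 pp1:4
Op 4: write(P1, v1, 119). refcount(pp1)=4>1 -> COPY to pp2. 3 ppages; refcounts: pp0:4 pp1:3 pp2:1
Op 5: write(P0, v1, 103). refcount(pp1)=3>1 -> COPY to pp3. 4 ppages; refcounts: pp0:4 pp1:2 pp2:1 pp3:1
Op 6: write(P3, v0, 171). refcount(pp0)=4>1 -> COPY to pp4. 5 ppages; refcounts: pp0:3 pp1:2 pp2:1 pp3:1 pp4:1
Op 7: write(P3, v0, 141). refcount(pp4)=1 -> write in place. 5 ppages; refcounts: pp0:3 pp1:2 pp2:1 pp3:1 pp4:1
Op 8: read(P1, v0) -> 41. No state change.

Answer: 3 2 1 1 1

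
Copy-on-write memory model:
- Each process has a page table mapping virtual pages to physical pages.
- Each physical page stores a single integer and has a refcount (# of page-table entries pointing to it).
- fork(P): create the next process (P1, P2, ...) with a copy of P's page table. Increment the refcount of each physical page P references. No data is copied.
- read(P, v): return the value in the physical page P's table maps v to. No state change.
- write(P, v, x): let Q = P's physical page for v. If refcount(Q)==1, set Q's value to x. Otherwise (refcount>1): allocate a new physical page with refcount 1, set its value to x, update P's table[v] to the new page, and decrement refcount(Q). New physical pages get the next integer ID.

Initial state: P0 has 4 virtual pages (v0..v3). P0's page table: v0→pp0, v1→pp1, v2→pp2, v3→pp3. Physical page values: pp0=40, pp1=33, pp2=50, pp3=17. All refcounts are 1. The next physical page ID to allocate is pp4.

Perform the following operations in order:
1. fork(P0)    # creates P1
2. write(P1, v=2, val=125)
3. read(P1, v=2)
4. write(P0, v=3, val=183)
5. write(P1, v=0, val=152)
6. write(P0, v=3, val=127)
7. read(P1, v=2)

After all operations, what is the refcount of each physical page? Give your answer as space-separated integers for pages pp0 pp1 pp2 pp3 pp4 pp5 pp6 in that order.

Answer: 1 2 1 1 1 1 1

Derivation:
Op 1: fork(P0) -> P1. 4 ppages; refcounts: pp0:2 pp1:2 pp2:2 pp3:2
Op 2: write(P1, v2, 125). refcount(pp2)=2>1 -> COPY to pp4. 5 ppages; refcounts: pp0:2 pp1:2 pp2:1 pp3:2 pp4:1
Op 3: read(P1, v2) -> 125. No state change.
Op 4: write(P0, v3, 183). refcount(pp3)=2>1 -> COPY to pp5. 6 ppages; refcounts: pp0:2 pp1:2 pp2:1 pp3:1 pp4:1 pp5:1
Op 5: write(P1, v0, 152). refcount(pp0)=2>1 -> COPY to pp6. 7 ppages; refcounts: pp0:1 pp1:2 pp2:1 pp3:1 pp4:1 pp5:1 pp6:1
Op 6: write(P0, v3, 127). refcount(pp5)=1 -> write in place. 7 ppages; refcounts: pp0:1 pp1:2 pp2:1 pp3:1 pp4:1 pp5:1 pp6:1
Op 7: read(P1, v2) -> 125. No state change.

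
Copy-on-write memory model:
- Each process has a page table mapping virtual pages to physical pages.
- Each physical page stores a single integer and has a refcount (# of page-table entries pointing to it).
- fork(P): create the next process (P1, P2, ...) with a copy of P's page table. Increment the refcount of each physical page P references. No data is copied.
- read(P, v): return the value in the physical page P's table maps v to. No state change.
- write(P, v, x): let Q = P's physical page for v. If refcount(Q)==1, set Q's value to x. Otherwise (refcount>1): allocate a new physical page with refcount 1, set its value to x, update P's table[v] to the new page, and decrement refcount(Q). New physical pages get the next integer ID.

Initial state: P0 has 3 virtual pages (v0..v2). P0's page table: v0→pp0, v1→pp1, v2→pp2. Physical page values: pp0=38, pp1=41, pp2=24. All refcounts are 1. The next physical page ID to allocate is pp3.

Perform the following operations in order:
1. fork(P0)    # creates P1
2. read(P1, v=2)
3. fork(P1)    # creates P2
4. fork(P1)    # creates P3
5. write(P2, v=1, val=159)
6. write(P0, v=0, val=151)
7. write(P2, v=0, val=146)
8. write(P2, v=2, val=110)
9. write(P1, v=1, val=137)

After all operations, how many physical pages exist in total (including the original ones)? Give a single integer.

Op 1: fork(P0) -> P1. 3 ppages; refcounts: pp0:2 pp1:2 pp2:2
Op 2: read(P1, v2) -> 24. No state change.
Op 3: fork(P1) -> P2. 3 ppages; refcounts: pp0:3 pp1:3 pp2:3
Op 4: fork(P1) -> P3. 3 ppages; refcounts: pp0:4 pp1:4 pp2:4
Op 5: write(P2, v1, 159). refcount(pp1)=4>1 -> COPY to pp3. 4 ppages; refcounts: pp0:4 pp1:3 pp2:4 pp3:1
Op 6: write(P0, v0, 151). refcount(pp0)=4>1 -> COPY to pp4. 5 ppages; refcounts: pp0:3 pp1:3 pp2:4 pp3:1 pp4:1
Op 7: write(P2, v0, 146). refcount(pp0)=3>1 -> COPY to pp5. 6 ppages; refcounts: pp0:2 pp1:3 pp2:4 pp3:1 pp4:1 pp5:1
Op 8: write(P2, v2, 110). refcount(pp2)=4>1 -> COPY to pp6. 7 ppages; refcounts: pp0:2 pp1:3 pp2:3 pp3:1 pp4:1 pp5:1 pp6:1
Op 9: write(P1, v1, 137). refcount(pp1)=3>1 -> COPY to pp7. 8 ppages; refcounts: pp0:2 pp1:2 pp2:3 pp3:1 pp4:1 pp5:1 pp6:1 pp7:1

Answer: 8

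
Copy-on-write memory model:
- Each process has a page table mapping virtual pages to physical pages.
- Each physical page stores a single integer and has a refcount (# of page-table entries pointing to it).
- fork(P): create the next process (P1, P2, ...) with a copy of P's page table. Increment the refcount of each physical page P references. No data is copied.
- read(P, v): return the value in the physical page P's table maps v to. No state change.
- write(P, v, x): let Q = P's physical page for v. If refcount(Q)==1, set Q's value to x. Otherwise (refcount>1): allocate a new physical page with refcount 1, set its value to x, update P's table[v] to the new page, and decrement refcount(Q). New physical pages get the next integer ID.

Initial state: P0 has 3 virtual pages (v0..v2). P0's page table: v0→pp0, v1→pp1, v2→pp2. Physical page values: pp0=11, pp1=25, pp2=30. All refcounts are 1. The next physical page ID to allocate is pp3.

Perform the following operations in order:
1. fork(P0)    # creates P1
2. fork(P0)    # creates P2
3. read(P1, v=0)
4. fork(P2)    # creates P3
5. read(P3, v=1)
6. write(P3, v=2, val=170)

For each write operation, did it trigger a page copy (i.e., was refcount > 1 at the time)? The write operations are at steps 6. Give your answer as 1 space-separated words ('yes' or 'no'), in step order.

Op 1: fork(P0) -> P1. 3 ppages; refcounts: pp0:2 pp1:2 pp2:2
Op 2: fork(P0) -> P2. 3 ppages; refcounts: pp0:3 pp1:3 pp2:3
Op 3: read(P1, v0) -> 11. No state change.
Op 4: fork(P2) -> P3. 3 ppages; refcounts: pp0:4 pp1:4 pp2:4
Op 5: read(P3, v1) -> 25. No state change.
Op 6: write(P3, v2, 170). refcount(pp2)=4>1 -> COPY to pp3. 4 ppages; refcounts: pp0:4 pp1:4 pp2:3 pp3:1

yes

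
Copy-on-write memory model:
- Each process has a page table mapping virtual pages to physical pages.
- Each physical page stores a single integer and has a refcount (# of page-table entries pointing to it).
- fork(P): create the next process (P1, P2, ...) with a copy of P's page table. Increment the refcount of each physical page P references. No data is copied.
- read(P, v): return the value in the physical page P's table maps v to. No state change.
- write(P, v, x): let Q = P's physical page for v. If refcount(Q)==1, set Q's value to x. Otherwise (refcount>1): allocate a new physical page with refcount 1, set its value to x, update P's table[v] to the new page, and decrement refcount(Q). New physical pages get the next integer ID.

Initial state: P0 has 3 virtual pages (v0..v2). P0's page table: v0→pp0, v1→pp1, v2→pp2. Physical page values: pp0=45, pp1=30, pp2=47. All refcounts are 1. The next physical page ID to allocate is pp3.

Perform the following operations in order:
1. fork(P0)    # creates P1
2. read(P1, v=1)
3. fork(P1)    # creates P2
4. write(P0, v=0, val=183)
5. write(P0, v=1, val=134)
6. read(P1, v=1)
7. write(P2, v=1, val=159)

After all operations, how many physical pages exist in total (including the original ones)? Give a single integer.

Answer: 6

Derivation:
Op 1: fork(P0) -> P1. 3 ppages; refcounts: pp0:2 pp1:2 pp2:2
Op 2: read(P1, v1) -> 30. No state change.
Op 3: fork(P1) -> P2. 3 ppages; refcounts: pp0:3 pp1:3 pp2:3
Op 4: write(P0, v0, 183). refcount(pp0)=3>1 -> COPY to pp3. 4 ppages; refcounts: pp0:2 pp1:3 pp2:3 pp3:1
Op 5: write(P0, v1, 134). refcount(pp1)=3>1 -> COPY to pp4. 5 ppages; refcounts: pp0:2 pp1:2 pp2:3 pp3:1 pp4:1
Op 6: read(P1, v1) -> 30. No state change.
Op 7: write(P2, v1, 159). refcount(pp1)=2>1 -> COPY to pp5. 6 ppages; refcounts: pp0:2 pp1:1 pp2:3 pp3:1 pp4:1 pp5:1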